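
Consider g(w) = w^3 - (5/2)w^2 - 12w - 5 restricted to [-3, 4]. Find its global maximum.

g'(w) = 3w^2 - 5w - 12, which vanishes at w = -4/3 and w = 3.
Evaluating at the critical points and endpoints: g(-3) = -37/2, g(-4/3) = 113/27, g(3) = -73/2, g(4) = -29.
Hence the absolute maximum is 113/27 at w = -4/3.

113/27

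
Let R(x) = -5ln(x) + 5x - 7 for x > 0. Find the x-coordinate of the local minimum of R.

1

R'(x) = -5/x + 5 = 0 gives x = 1.
R''(x) = 5/x², which is positive for x > 0, so this is a local minimum.
R(1) = -5·ln(1) + 5 - 7 ≈ -2.0000.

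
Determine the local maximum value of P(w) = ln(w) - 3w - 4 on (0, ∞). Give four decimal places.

-6.0986

P'(w) = 1/w − 3 = 0 gives w = 1/3.
P''(w) = -1/w², which is negative for w > 0, so this is a local maximum.
P(1/3) = 1·ln(1/3) - 1 - 4 ≈ -6.0986.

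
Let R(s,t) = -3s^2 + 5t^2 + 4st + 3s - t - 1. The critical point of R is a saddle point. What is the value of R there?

-11/38

∂R/∂s = -6s + 4t + 3 = 0 and ∂R/∂t = 4s + 10t - 1 = 0, so (s, t) = (17/38, -3/38).
The Hessian has R_{ss} = -6, R_{tt} = 10, R_{st} = 4, giving D = -76 < 0, so the point is a saddle point.
R(17/38, -3/38) = -11/38.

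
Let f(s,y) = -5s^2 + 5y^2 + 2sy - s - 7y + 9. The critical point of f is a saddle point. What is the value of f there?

∂f/∂s = -10s + 2y - 1 = 0 and ∂f/∂y = 2s + 10y - 7 = 0, so (s, y) = (1/26, 9/13).
The Hessian has f_{ss} = -10, f_{yy} = 10, f_{sy} = 2, giving D = -104 < 0, so the point is a saddle point.
f(1/26, 9/13) = 341/52.

341/52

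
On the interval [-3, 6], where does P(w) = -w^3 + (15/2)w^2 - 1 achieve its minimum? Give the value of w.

0

P'(w) = -3w^2 + 15w, which vanishes at w = 0 and w = 5.
Evaluating at the critical points and endpoints: P(-3) = 187/2, P(0) = -1, P(5) = 123/2, P(6) = 53.
Hence the absolute minimum is -1 at w = 0.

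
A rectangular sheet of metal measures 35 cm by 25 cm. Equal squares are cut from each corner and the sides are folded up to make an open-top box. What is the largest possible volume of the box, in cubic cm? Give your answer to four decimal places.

1877.5691

With cut size x, the volume is V(x) = x(35 − 2x)(25 − 2x) for 0 < x < 12.5.
V'(x) = 12x^2 − 240x + 875. Setting V'(x) = 0 gives x ≈ 4.7958 (the root in (0, 12.5)).
V''(x) = 24x − 240 is negative there, so this is the maximum; V ≈ 1877.5691.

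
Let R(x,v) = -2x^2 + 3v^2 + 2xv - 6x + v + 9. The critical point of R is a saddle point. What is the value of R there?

∂R/∂x = -4x + 2v - 6 = 0 and ∂R/∂v = 2x + 6v + 1 = 0, so (x, v) = (-19/14, 2/7).
The Hessian has R_{xx} = -4, R_{vv} = 6, R_{xv} = 2, giving D = -28 < 0, so the point is a saddle point.
R(-19/14, 2/7) = 185/14.

185/14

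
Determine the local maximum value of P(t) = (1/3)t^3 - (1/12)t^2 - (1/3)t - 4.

P'(t) = t^2 - (1/6)t - 1/3 = 0 at t = -1/2, 2/3.
Second-derivative test with P''(t) = 2t - 1/6: P''(-1/2) = -7/6 < 0 ⇒ local maximum; P''(2/3) = 7/6 > 0 ⇒ local minimum.
Thus P has its local maximum at t = -1/2, with value -187/48.

-187/48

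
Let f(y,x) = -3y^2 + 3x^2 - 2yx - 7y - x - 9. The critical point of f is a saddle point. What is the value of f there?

-101/20

∂f/∂y = -6y - 2x - 7 = 0 and ∂f/∂x = -2y + 6x - 1 = 0, so (y, x) = (-11/10, -1/5).
The Hessian has f_{yy} = -6, f_{xx} = 6, f_{yx} = -2, giving D = -40 < 0, so the point is a saddle point.
f(-11/10, -1/5) = -101/20.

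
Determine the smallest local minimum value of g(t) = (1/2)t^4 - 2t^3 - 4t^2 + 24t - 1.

-41

Critical points: g'(t) = 2t^3 - 6t^2 - 8t + 24 vanishes at t = -2, 2, 3.
Since g''(t) = 6t^2 - 12t - 8, we get g''(-2) = 40 > 0 ⇒ local minimum; g''(2) = -8 < 0 ⇒ local maximum; g''(3) = 10 > 0 ⇒ local minimum.
The smallest local minimum is g(-2) = -41.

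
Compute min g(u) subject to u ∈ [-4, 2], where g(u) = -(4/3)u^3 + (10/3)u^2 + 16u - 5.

g'(u) = -4u^2 + (20/3)u + 16, whose only zero in [-4, 2] is u = -4/3.
Evaluating at the critical points and endpoints: g(-4) = 209/3,  g(-4/3) = -1397/81,  g(2) = 89/3.
The minimum over the interval is -1397/81, attained at u = -4/3.

-1397/81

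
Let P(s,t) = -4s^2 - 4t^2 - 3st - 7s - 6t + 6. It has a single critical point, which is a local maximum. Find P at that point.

544/55

∂P/∂s = -8s - 3t - 7 = 0 and ∂P/∂t = -3s - 8t - 6 = 0, so (s, t) = (-38/55, -27/55).
The Hessian has P_{ss} = -8, P_{tt} = -8, P_{st} = -3, giving D = 55 > 0 with P_{ss} < 0, so the point is a local maximum.
P(-38/55, -27/55) = 544/55.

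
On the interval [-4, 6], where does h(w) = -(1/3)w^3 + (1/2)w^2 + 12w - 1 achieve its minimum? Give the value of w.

The derivative is -w^2 + w + 12, which vanishes at w = -3 and w = 4.
Evaluating at the critical points and endpoints: h(-4) = -59/3, h(-3) = -47/2, h(4) = 101/3, h(6) = 17.
So the minimum is h(-3) = -47/2.

-3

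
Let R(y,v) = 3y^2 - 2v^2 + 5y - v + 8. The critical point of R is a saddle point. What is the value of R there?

∂R/∂y = 6y + 5 = 0 and ∂R/∂v = -4v - 1 = 0, so (y, v) = (-5/6, -1/4).
The Hessian has R_{yy} = 6, R_{vv} = -4, R_{yv} = 0, giving D = -24 < 0, so the point is a saddle point.
R(-5/6, -1/4) = 145/24.

145/24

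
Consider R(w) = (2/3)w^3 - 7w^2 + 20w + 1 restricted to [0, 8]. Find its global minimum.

R'(w) = 2w^2 - 14w + 20, which vanishes at w = 2 and w = 5.
Evaluating at the critical points and endpoints: R(0) = 1, R(2) = 55/3, R(5) = 28/3, R(8) = 163/3.
The minimum over the interval is 1, attained at w = 0.

1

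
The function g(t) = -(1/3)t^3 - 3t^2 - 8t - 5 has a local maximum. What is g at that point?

g'(t) = -t^2 - 6t - 8. Setting g'(t) = 0 gives t ∈ {-4, -2}.
Second-derivative test with g''(t) = -2t - 6: g''(-4) = 2 > 0 ⇒ local minimum; g''(-2) = -2 < 0 ⇒ local maximum.
The local maximum is g(-2) = 5/3.

5/3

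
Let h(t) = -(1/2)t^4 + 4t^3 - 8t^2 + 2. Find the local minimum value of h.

-6

h'(t) = -2t^3 + 12t^2 - 16t = 0 at t = 0, 2, 4.
h''(t) = -6t^2 + 24t - 16. h''(0) = -16 < 0 ⇒ local maximum; h''(2) = 8 > 0 ⇒ local minimum; h''(4) = -16 < 0 ⇒ local maximum.
So the local minimum value is h(2) = -6.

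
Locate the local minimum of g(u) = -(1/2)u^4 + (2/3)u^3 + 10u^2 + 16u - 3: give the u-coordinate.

g'(u) = -2u^3 + 2u^2 + 20u + 16 = 0 at u = -2, -1, 4.
g''(u) = -6u^2 + 4u + 20. g''(-2) = -12 < 0 ⇒ local maximum; g''(-1) = 10 > 0 ⇒ local minimum; g''(4) = -60 < 0 ⇒ local maximum.
So the local minimum value is g(-1) = -61/6.

-1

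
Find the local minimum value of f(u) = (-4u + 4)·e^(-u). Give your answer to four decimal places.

By the product rule, f'(u) = (4u - 8)·e^(-u). Since e^(-u) > 0, the only critical point is u = 2.
f''(2) has the same sign as 4 > 0, so this is a local minimum.
f(2) = (-4)·e^(-2) ≈ -0.5413.

-0.5413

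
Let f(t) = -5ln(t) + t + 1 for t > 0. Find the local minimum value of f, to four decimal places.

f'(t) = -5/t + 1 = 0 gives t = 5.
f''(t) = 5/t², which is positive for t > 0, so this is a local minimum.
f(5) = -5·ln(5) + 5 + 1 ≈ -2.0472.

-2.0472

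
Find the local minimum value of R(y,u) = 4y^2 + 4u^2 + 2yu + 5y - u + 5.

31/10

∂R/∂y = 8y + 2u + 5 = 0 and ∂R/∂u = 2y + 8u - 1 = 0, so (y, u) = (-7/10, 3/10).
The Hessian has R_{yy} = 8, R_{uu} = 8, R_{yu} = 2, giving D = 60 > 0 with R_{yy} > 0, so the point is a local minimum.
R(-7/10, 3/10) = 31/10.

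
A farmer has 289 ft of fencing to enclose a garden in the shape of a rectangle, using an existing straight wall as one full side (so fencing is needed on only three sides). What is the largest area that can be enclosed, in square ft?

Let the sides perpendicular to the wall have length x and the parallel side y, so 2x + y = 289 and the area is A = xy = x(289 − 2x).
A'(x) = 289 − 4x = 0 gives x = 289/4, and A''(x) = −4 < 0 confirms a maximum.
Then y = 289 − 2·289/4 = 289/2 and A = 83521/8.

83521/8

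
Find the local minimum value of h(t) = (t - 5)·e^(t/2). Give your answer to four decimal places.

By the product rule, h'(t) = ((1/2)t - 3/2)·e^(t/2). Since e^(t/2) > 0, the only critical point is t = 3.
h''(3) has the same sign as 1/2 > 0, so this is a local minimum.
h(3) = (-2)·e^(3/2) ≈ -8.9634.

-8.9634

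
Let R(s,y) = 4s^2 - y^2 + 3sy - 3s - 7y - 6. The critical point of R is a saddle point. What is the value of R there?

∂R/∂s = 8s + 3y - 3 = 0 and ∂R/∂y = 3s - 2y - 7 = 0, so (s, y) = (27/25, -47/25).
The Hessian has R_{ss} = 8, R_{yy} = -2, R_{sy} = 3, giving D = -25 < 0, so the point is a saddle point.
R(27/25, -47/25) = -26/25.

-26/25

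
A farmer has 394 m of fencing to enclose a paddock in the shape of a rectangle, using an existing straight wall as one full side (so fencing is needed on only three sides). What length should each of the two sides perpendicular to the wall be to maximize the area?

197/2

Let the sides perpendicular to the wall have length x and the parallel side y, so 2x + y = 394 and the area is A = xy = x(394 − 2x).
A'(x) = 394 − 4x = 0 gives x = 197/2, and A''(x) = −4 < 0 confirms a maximum.
Then y = 394 − 2·197/2 = 197 and A = 38809/2.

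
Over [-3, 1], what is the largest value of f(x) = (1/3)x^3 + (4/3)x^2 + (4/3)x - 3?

0

Differentiating, f'(x) = x^2 + (8/3)x + 4/3; which vanishes at x = -2 and x = -2/3.
Compare values at every candidate in [-3, 1]: f(-3) = -4, f(-2) = -3, f(-2/3) = -275/81, f(1) = 0.
So the maximum is f(1) = 0.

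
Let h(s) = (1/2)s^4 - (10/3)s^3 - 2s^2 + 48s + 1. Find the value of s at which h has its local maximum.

Critical points: h'(s) = 2s^3 - 10s^2 - 4s + 48 vanishes at s = -2, 3, 4.
Second-derivative test with h''(s) = 6s^2 - 20s - 4: h''(-2) = 60 > 0 ⇒ local minimum; h''(3) = -10 < 0 ⇒ local maximum; h''(4) = 12 > 0 ⇒ local minimum.
Thus h has its local maximum at s = 3, with value 155/2.

3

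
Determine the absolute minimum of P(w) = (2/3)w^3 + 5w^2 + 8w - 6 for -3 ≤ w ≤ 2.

-29/3

The derivative is 2w^2 + 10w + 8, whose only zero in [-3, 2] is w = -1.
Evaluating at the critical points and endpoints: P(-3) = -3,  P(-1) = -29/3,  P(2) = 106/3.
So the minimum is P(-1) = -29/3.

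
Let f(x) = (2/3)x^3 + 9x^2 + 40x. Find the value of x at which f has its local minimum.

-4

f'(x) = 2x^2 + 18x + 40. Setting f'(x) = 0 gives x ∈ {-5, -4}.
Second-derivative test with f''(x) = 4x + 18: f''(-5) = -2 < 0 ⇒ local maximum; f''(-4) = 2 > 0 ⇒ local minimum.
The local minimum is f(-4) = -176/3.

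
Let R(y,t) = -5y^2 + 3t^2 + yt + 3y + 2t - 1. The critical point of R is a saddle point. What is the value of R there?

∂R/∂y = -10y + t + 3 = 0 and ∂R/∂t = y + 6t + 2 = 0, so (y, t) = (16/61, -23/61).
The Hessian has R_{yy} = -10, R_{tt} = 6, R_{yt} = 1, giving D = -61 < 0, so the point is a saddle point.
R(16/61, -23/61) = -60/61.

-60/61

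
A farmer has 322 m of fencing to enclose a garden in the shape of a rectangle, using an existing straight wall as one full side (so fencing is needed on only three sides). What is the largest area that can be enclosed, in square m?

25921/2

Let the sides perpendicular to the wall have length x and the parallel side y, so 2x + y = 322 and the area is A = xy = x(322 − 2x).
A'(x) = 322 − 4x = 0 gives x = 161/2, and A''(x) = −4 < 0 confirms a maximum.
Then y = 322 − 2·161/2 = 161 and A = 25921/2.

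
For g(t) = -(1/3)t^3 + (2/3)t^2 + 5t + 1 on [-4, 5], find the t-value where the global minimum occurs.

-5/3

g'(t) = -t^2 + (4/3)t + 5, which vanishes at t = -5/3 and t = 3.
Compare values at every candidate in [-4, 5]: g(-4) = 13, g(-5/3) = -319/81, g(3) = 13, g(5) = 1.
Hence the absolute minimum is -319/81 at t = -5/3.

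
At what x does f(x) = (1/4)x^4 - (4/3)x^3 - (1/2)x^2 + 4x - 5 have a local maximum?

1

Critical points: f'(x) = x^3 - 4x^2 - x + 4 vanishes at x = -1, 1, 4.
Second-derivative test with f''(x) = 3x^2 - 8x - 1: f''(-1) = 10 > 0 ⇒ local minimum; f''(1) = -6 < 0 ⇒ local maximum; f''(4) = 15 > 0 ⇒ local minimum.
The local maximum is f(1) = -31/12.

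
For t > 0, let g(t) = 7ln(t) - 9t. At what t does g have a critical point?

7/9

g'(t) = 7/t − 9 = 0 gives t = 7/9.
g''(t) = -7/t², which is negative for t > 0, so this is a local maximum.
g(7/9) = 7·ln(7/9) - 7 ≈ -8.7592.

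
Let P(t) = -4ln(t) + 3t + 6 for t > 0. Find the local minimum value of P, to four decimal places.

8.8493

P'(t) = -4/t + 3 = 0 gives t = 4/3.
P''(t) = 4/t², which is positive for t > 0, so this is a local minimum.
P(4/3) = -4·ln(4/3) + 4 + 6 ≈ 8.8493.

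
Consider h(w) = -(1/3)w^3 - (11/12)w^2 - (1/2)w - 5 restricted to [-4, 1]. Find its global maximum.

11/3

Differentiating, h'(w) = -w^2 - (11/6)w - 1/2; which vanishes at w = -3/2 and w = -1/3.
Evaluating at the critical points and endpoints: h(-4) = 11/3, h(-3/2) = -83/16, h(-1/3) = -1595/324, h(1) = -27/4.
Hence the absolute maximum is 11/3 at w = -4.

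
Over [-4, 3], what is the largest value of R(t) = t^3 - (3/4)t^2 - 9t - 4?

71/16

Differentiating, R'(t) = 3t^2 - (3/2)t - 9; which vanishes at t = -3/2 and t = 2.
Candidates: R(-4) = -44; R(-3/2) = 71/16; R(2) = -17; R(3) = -43/4.
The maximum over the interval is 71/16, attained at t = -3/2.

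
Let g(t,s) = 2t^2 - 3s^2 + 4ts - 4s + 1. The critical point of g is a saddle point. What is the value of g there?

9/5

∂g/∂t = 4t + 4s = 0 and ∂g/∂s = 4t - 6s - 4 = 0, so (t, s) = (2/5, -2/5).
The Hessian has g_{tt} = 4, g_{ss} = -6, g_{ts} = 4, giving D = -40 < 0, so the point is a saddle point.
g(2/5, -2/5) = 9/5.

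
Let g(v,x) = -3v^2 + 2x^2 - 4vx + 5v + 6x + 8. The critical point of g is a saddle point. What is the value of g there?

∂g/∂v = -6v - 4x + 5 = 0 and ∂g/∂x = -4v + 4x + 6 = 0, so (v, x) = (11/10, -2/5).
The Hessian has g_{vv} = -6, g_{xx} = 4, g_{vx} = -4, giving D = -40 < 0, so the point is a saddle point.
g(11/10, -2/5) = 191/20.

191/20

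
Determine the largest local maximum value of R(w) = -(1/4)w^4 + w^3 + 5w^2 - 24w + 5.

299/4

R'(w) = -w^3 + 3w^2 + 10w - 24 = 0 at w = -3, 2, 4.
Second-derivative test with R''(w) = -3w^2 + 6w + 10: R''(-3) = -35 < 0 ⇒ local maximum; R''(2) = 10 > 0 ⇒ local minimum; R''(4) = -14 < 0 ⇒ local maximum.
Thus R has its largest local maximum at w = -3, with value 299/4.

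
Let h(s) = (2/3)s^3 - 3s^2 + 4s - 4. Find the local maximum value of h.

-7/3

h'(s) = 2s^2 - 6s + 4 = 0 at s = 1, 2.
Second-derivative test with h''(s) = 4s - 6: h''(1) = -2 < 0 ⇒ local maximum; h''(2) = 2 > 0 ⇒ local minimum.
So the local maximum value is h(1) = -7/3.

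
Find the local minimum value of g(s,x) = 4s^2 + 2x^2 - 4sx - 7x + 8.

-17/4

∂g/∂s = 8s - 4x = 0 and ∂g/∂x = -4s + 4x - 7 = 0, so (s, x) = (7/4, 7/2).
The Hessian has g_{ss} = 8, g_{xx} = 4, g_{sx} = -4, giving D = 16 > 0 with g_{ss} > 0, so the point is a local minimum.
g(7/4, 7/2) = -17/4.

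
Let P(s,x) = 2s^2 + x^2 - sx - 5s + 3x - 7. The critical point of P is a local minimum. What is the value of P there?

∂P/∂s = 4s - x - 5 = 0 and ∂P/∂x = -s + 2x + 3 = 0, so (s, x) = (1, -1).
The Hessian has P_{ss} = 4, P_{xx} = 2, P_{sx} = -1, giving D = 7 > 0 with P_{ss} > 0, so the point is a local minimum.
P(1, -1) = -11.

-11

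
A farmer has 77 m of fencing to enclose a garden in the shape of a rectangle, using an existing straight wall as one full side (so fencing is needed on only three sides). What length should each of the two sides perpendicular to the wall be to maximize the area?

Let the sides perpendicular to the wall have length x and the parallel side y, so 2x + y = 77 and the area is A = xy = x(77 − 2x).
A'(x) = 77 − 4x = 0 gives x = 77/4, and A''(x) = −4 < 0 confirms a maximum.
Then y = 77 − 2·77/4 = 77/2 and A = 5929/8.

77/4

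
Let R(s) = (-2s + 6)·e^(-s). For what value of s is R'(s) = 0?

By the product rule, R'(s) = (2s - 8)·e^(-s). Since e^(-s) > 0, the only critical point is s = 4.
R''(4) has the same sign as 2 > 0, so this is a local minimum.
R(4) = (-2)·e^(-4) ≈ -0.0366.

4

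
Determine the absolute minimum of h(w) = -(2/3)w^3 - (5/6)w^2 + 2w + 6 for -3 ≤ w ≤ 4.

-42

The derivative is -2w^2 - (5/3)w + 2, which vanishes at w = -3/2 and w = 2/3.
Evaluating at the critical points and endpoints: h(-3) = 21/2,  h(-3/2) = 27/8,  h(2/3) = 548/81,  h(4) = -42.
So the minimum is h(4) = -42.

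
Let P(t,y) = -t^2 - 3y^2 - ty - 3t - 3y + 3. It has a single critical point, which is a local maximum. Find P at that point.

∂P/∂t = -2t - y - 3 = 0 and ∂P/∂y = -t - 6y - 3 = 0, so (t, y) = (-15/11, -3/11).
The Hessian has P_{tt} = -2, P_{yy} = -6, P_{ty} = -1, giving D = 11 > 0 with P_{tt} < 0, so the point is a local maximum.
P(-15/11, -3/11) = 60/11.

60/11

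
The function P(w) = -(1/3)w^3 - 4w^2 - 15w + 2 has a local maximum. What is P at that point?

20

Critical points: P'(w) = -w^2 - 8w - 15 vanishes at w = -5, -3.
Since P''(w) = -2w - 8, we get P''(-5) = 2 > 0 ⇒ local minimum; P''(-3) = -2 < 0 ⇒ local maximum.
Thus P has its local maximum at w = -3, with value 20.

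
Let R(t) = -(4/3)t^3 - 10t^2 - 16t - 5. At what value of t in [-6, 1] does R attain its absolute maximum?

-6

R'(t) = -4t^2 - 20t - 16, which vanishes at t = -4 and t = -1.
Evaluating at the critical points and endpoints: R(-6) = 19, R(-4) = -47/3, R(-1) = 7/3, R(1) = -97/3.
So the maximum is R(-6) = 19.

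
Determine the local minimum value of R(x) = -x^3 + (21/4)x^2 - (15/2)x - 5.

-33/4

Critical points: R'(x) = -3x^2 + (21/2)x - 15/2 vanishes at x = 1, 5/2.
R''(x) = -6x + 21/2. R''(1) = 9/2 > 0 ⇒ local minimum; R''(5/2) = -9/2 < 0 ⇒ local maximum.
Thus R has its local minimum at x = 1, with value -33/4.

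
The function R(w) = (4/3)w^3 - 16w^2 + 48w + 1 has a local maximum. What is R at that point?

R'(w) = 4w^2 - 32w + 48 = 0 at w = 2, 6.
Second-derivative test with R''(w) = 8w - 32: R''(2) = -16 < 0 ⇒ local maximum; R''(6) = 16 > 0 ⇒ local minimum.
Thus R has its local maximum at w = 2, with value 131/3.

131/3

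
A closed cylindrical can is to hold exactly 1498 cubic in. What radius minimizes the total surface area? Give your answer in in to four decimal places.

6.2007

With radius r and height h, πr²h = 1498 so h = 1498/(πr²), and S(r) = 2πr² + 2πrh = 2πr² + 2·1498/r.
S'(r) = 4πr − 2·1498/r² = 0 ⇒ r³ = 1498/(2π), so r ≈ 6.2007 and h = 2r ≈ 12.4015.
S''(r) = 4π + 4·1498/r³ > 0, so this is the minimum; S ≈ 724.7514.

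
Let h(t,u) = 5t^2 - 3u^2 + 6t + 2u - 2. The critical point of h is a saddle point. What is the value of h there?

∂h/∂t = 10t + 6 = 0 and ∂h/∂u = -6u + 2 = 0, so (t, u) = (-3/5, 1/3).
The Hessian has h_{tt} = 10, h_{uu} = -6, h_{tu} = 0, giving D = -60 < 0, so the point is a saddle point.
h(-3/5, 1/3) = -52/15.

-52/15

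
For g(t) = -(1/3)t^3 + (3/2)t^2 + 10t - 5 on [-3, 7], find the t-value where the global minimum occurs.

g'(t) = -t^2 + 3t + 10, which vanishes at t = -2 and t = 5.
Candidates: g(-3) = -25/2,  g(-2) = -49/3,  g(5) = 245/6,  g(7) = 145/6.
The minimum over the interval is -49/3, attained at t = -2.

-2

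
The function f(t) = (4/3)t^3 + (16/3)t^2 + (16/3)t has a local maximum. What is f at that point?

0

Critical points: f'(t) = 4t^2 + (32/3)t + 16/3 vanishes at t = -2, -2/3.
Since f''(t) = 8t + 32/3, we get f''(-2) = -16/3 < 0 ⇒ local maximum; f''(-2/3) = 16/3 > 0 ⇒ local minimum.
Thus f has its local maximum at t = -2, with value 0.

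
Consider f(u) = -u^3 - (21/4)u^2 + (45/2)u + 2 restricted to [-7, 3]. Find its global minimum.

Differentiating, f'(u) = -3u^2 - (21/2)u + 45/2; which vanishes at u = -5 and u = 3/2.
Candidates: f(-7) = -279/4, f(-5) = -467/4, f(3/2) = 329/16, f(3) = -19/4.
The minimum over the interval is -467/4, attained at u = -5.

-467/4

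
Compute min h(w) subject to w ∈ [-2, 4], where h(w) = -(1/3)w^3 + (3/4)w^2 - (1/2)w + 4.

h'(w) = -w^2 + (3/2)w - 1/2, which vanishes at w = 1/2 and w = 1.
Evaluating at the critical points and endpoints: h(-2) = 32/3, h(1/2) = 187/48, h(1) = 47/12, h(4) = -22/3.
So the minimum is h(4) = -22/3.

-22/3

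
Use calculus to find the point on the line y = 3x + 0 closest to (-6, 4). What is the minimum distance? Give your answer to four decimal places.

Minimize D(x)^2 = (x + 6)^2 + (3x - 4)^2.
d/dx[D^2] = 2(x + 6) + 2·3·(3x - 4) = 0 ⇒ x = 3/5.
Then y = 9/5 and the distance is √(242/5) ≈ 6.9570.

6.9570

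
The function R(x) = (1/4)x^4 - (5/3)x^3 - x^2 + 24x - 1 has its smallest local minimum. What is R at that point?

Critical points: R'(x) = x^3 - 5x^2 - 2x + 24 vanishes at x = -2, 3, 4.
Since R''(x) = 3x^2 - 10x - 2, we get R''(-2) = 30 > 0 ⇒ local minimum; R''(3) = -5 < 0 ⇒ local maximum; R''(4) = 6 > 0 ⇒ local minimum.
So the smallest local minimum value is R(-2) = -107/3.

-107/3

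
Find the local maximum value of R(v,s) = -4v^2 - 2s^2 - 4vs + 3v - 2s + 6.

77/8

∂R/∂v = -8v - 4s + 3 = 0 and ∂R/∂s = -4v - 4s - 2 = 0, so (v, s) = (5/4, -7/4).
The Hessian has R_{vv} = -8, R_{ss} = -4, R_{vs} = -4, giving D = 16 > 0 with R_{vv} < 0, so the point is a local maximum.
R(5/4, -7/4) = 77/8.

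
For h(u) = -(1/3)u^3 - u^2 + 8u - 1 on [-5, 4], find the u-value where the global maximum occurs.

2

The derivative is -u^2 - 2u + 8, which vanishes at u = -4 and u = 2.
Evaluating at the critical points and endpoints: h(-5) = -73/3; h(-4) = -83/3; h(2) = 25/3; h(4) = -19/3.
The maximum over the interval is 25/3, attained at u = 2.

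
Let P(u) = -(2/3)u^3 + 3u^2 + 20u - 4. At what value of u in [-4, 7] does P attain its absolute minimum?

P'(u) = -2u^2 + 6u + 20, which vanishes at u = -2 and u = 5.
Compare values at every candidate in [-4, 7]: P(-4) = 20/3,  P(-2) = -80/3,  P(5) = 263/3,  P(7) = 163/3.
So the minimum is P(-2) = -80/3.

-2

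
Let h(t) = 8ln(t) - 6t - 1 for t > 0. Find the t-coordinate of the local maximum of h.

h'(t) = 8/t − 6 = 0 gives t = 4/3.
h''(t) = -8/t², which is negative for t > 0, so this is a local maximum.
h(4/3) = 8·ln(4/3) - 8 - 1 ≈ -6.6985.

4/3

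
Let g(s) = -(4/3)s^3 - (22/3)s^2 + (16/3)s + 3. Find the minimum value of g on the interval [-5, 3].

-83

The derivative is -4s^2 - (44/3)s + 16/3, which vanishes at s = -4 and s = 1/3.
Compare values at every candidate in [-5, 3]: g(-5) = -121/3; g(-4) = -151/3; g(1/3) = 317/81; g(3) = -83.
Hence the absolute minimum is -83 at s = 3.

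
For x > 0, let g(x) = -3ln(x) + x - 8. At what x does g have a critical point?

3

g'(x) = -3/x + 1 = 0 gives x = 3.
g''(x) = 3/x², which is positive for x > 0, so this is a local minimum.
g(3) = -3·ln(3) + 3 - 8 ≈ -8.2958.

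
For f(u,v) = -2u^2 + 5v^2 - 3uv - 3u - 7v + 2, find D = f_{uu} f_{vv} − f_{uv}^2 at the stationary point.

-49

∂f/∂u = -4u - 3v - 3 = 0 and ∂f/∂v = -3u + 10v - 7 = 0, so (u, v) = (-51/49, 19/49).
The Hessian has f_{uu} = -4, f_{vv} = 10, f_{uv} = -3, giving D = -49 < 0, so the point is a saddle point.
D = (-4)·(10) − (-3)^2 = -49.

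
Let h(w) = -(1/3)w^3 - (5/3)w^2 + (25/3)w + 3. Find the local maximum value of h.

h'(w) = -w^2 - (10/3)w + 25/3. Setting h'(w) = 0 gives w ∈ {-5, 5/3}.
Second-derivative test with h''(w) = -2w - 10/3: h''(-5) = 20/3 > 0 ⇒ local minimum; h''(5/3) = -20/3 < 0 ⇒ local maximum.
The local maximum is h(5/3) = 868/81.

868/81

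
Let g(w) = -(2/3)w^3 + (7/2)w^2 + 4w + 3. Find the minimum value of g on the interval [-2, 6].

The derivative is -2w^2 + 7w + 4, which vanishes at w = -1/2 and w = 4.
Compare values at every candidate in [-2, 6]: g(-2) = 43/3; g(-1/2) = 47/24; g(4) = 97/3; g(6) = 9.
So the minimum is g(-1/2) = 47/24.

47/24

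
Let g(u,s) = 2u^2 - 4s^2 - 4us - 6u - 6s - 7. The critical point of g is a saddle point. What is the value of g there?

-11/2

∂g/∂u = 4u - 4s - 6 = 0 and ∂g/∂s = -4u - 8s - 6 = 0, so (u, s) = (1/2, -1).
The Hessian has g_{uu} = 4, g_{ss} = -8, g_{us} = -4, giving D = -48 < 0, so the point is a saddle point.
g(1/2, -1) = -11/2.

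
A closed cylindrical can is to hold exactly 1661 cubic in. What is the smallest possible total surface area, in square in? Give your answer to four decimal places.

With radius r and height h, πr²h = 1661 so h = 1661/(πr²), and S(r) = 2πr² + 2πrh = 2πr² + 2·1661/r.
S'(r) = 4πr − 2·1661/r² = 0 ⇒ r³ = 1661/(2π), so r ≈ 6.4180 and h = 2r ≈ 12.8359.
S''(r) = 4π + 4·1661/r³ > 0, so this is the minimum; S ≈ 776.4157.

776.4157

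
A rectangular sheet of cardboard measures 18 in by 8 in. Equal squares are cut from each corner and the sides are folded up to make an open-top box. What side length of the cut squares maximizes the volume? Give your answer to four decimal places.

With cut size x, the volume is V(x) = x(18 − 2x)(8 − 2x) for 0 < x < 4.
V'(x) = 12x^2 − 104x + 144. Setting V'(x) = 0 gives x ≈ 1.7299 (the root in (0, 4)).
V''(x) = 24x − 104 is negative there, so this is the maximum; V ≈ 114.2001.

1.7299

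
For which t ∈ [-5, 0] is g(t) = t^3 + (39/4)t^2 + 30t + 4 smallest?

The derivative is 3t^2 + (39/2)t + 30, which vanishes at t = -4 and t = -5/2.
Evaluating at the critical points and endpoints: g(-5) = -109/4, g(-4) = -24, g(-5/2) = -411/16, g(0) = 4.
So the minimum is g(-5) = -109/4.

-5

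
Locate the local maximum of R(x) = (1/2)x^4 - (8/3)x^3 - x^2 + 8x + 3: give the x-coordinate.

Critical points: R'(x) = 2x^3 - 8x^2 - 2x + 8 vanishes at x = -1, 1, 4.
R''(x) = 6x^2 - 16x - 2. R''(-1) = 20 > 0 ⇒ local minimum; R''(1) = -12 < 0 ⇒ local maximum; R''(4) = 30 > 0 ⇒ local minimum.
The local maximum is R(1) = 47/6.

1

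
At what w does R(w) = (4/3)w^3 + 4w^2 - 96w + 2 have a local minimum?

R'(w) = 4w^2 + 8w - 96 = 0 at w = -6, 4.
R''(w) = 8w + 8. R''(-6) = -40 < 0 ⇒ local maximum; R''(4) = 40 > 0 ⇒ local minimum.
The local minimum is R(4) = -698/3.

4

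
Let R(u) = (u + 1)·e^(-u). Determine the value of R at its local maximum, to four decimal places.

1.0000

By the product rule, R'(u) = (-u)·e^(-u). Since e^(-u) > 0, the only critical point is u = 0.
R''(0) has the same sign as -1 < 0, so this is a local maximum.
R(0) = (1)·e^(0) ≈ 1.0000.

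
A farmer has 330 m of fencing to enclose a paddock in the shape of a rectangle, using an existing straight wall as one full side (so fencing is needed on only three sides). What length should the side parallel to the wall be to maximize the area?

165

Let the sides perpendicular to the wall have length x and the parallel side y, so 2x + y = 330 and the area is A = xy = x(330 − 2x).
A'(x) = 330 − 4x = 0 gives x = 165/2, and A''(x) = −4 < 0 confirms a maximum.
Then y = 330 − 2·165/2 = 165 and A = 27225/2.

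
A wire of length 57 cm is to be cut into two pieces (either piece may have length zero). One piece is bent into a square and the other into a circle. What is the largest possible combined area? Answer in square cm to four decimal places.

Let x be the length used for the square. Square side x/4; circle radius (57−x)/(2π).
A(x) = (x/4)² + π·((57−x)/(2π))² = x²/16 + (57−x)²/(4π) for 0 ≤ x ≤ 57. A'(x) = x/8 − (57−x)/(2π) = 0 gives x = 4·57/(π+4) ≈ 31.9257.
A'' > 0, so the interior critical point is a minimum; the maximum is at an endpoint. A(0) = 258.5472 and A(57) = 203.0625, so the largest area is 258.5472.

258.5472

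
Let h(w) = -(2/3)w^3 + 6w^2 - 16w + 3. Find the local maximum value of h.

Critical points: h'(w) = -2w^2 + 12w - 16 vanishes at w = 2, 4.
Second-derivative test with h''(w) = -4w + 12: h''(2) = 4 > 0 ⇒ local minimum; h''(4) = -4 < 0 ⇒ local maximum.
So the local maximum value is h(4) = -23/3.

-23/3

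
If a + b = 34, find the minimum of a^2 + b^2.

578

With a + b = 34, a^2 + b^2 = a^2 + (34 − a)^2.
The derivative 2a − 2(34 − a) = 4a − 68 vanishes at a = 17; second derivative 4 > 0, a minimum.
The minimum is 2·(17)^2 = 578.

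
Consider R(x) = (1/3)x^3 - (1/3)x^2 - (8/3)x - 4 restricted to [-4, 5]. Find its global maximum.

R'(x) = x^2 - (2/3)x - 8/3, which vanishes at x = -4/3 and x = 2.
Candidates: R(-4) = -20,  R(-4/3) = -148/81,  R(2) = -8,  R(5) = 16.
So the maximum is R(5) = 16.

16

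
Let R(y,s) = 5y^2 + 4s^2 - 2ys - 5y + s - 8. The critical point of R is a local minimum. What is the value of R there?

∂R/∂y = 10y - 2s - 5 = 0 and ∂R/∂s = -2y + 8s + 1 = 0, so (y, s) = (1/2, 0).
The Hessian has R_{yy} = 10, R_{ss} = 8, R_{ys} = -2, giving D = 76 > 0 with R_{yy} > 0, so the point is a local minimum.
R(1/2, 0) = -37/4.

-37/4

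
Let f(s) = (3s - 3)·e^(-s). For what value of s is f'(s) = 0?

Differentiating with the product rule gives f'(s) = (-3s + 6)·e^(-s). Since e^(-s) > 0, the only critical point is s = 2.
f''(2) has the same sign as -3 < 0, so this is a local maximum.
f(2) = (3)·e^(-2) ≈ 0.4060.

2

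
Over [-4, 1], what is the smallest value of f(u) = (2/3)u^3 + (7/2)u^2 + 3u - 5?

f'(u) = 2u^2 + 7u + 3, which vanishes at u = -3 and u = -1/2.
Compare values at every candidate in [-4, 1]: f(-4) = -11/3, f(-3) = -1/2, f(-1/2) = -137/24, f(1) = 13/6.
The minimum over the interval is -137/24, attained at u = -1/2.

-137/24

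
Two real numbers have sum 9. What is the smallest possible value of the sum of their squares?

With a + b = 9, a^2 + b^2 = a^2 + (9 − a)^2.
The derivative 2a − 2(9 − a) = 4a − 18 vanishes at a = 9/2; second derivative 4 > 0, a minimum.
The minimum is 2·(9/2)^2 = 81/2.

81/2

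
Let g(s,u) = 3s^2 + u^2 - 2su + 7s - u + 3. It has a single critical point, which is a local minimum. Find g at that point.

-7/4

∂g/∂s = 6s - 2u + 7 = 0 and ∂g/∂u = -2s + 2u - 1 = 0, so (s, u) = (-3/2, -1).
The Hessian has g_{ss} = 6, g_{uu} = 2, g_{su} = -2, giving D = 8 > 0 with g_{ss} > 0, so the point is a local minimum.
g(-3/2, -1) = -7/4.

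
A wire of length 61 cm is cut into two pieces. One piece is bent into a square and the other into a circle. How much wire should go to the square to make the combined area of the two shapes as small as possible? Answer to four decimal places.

Let x be the length used for the square. Square side x/4; circle radius (61−x)/(2π).
A(x) = (x/4)² + π·((61−x)/(2π))² = x²/16 + (61−x)²/(4π) for 0 ≤ x ≤ 61. A'(x) = x/8 − (61−x)/(2π) = 0 gives x = 4·61/(π+4) ≈ 34.1660.
A'' = 1/8 + 1/(2π) > 0, so this gives the minimum combined area; x ≈ 34.1660 cm to the square.

34.1660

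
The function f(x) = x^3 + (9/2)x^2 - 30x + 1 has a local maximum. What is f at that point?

277/2

f'(x) = 3x^2 + 9x - 30. Setting f'(x) = 0 gives x ∈ {-5, 2}.
f''(x) = 6x + 9. f''(-5) = -21 < 0 ⇒ local maximum; f''(2) = 21 > 0 ⇒ local minimum.
The local maximum is f(-5) = 277/2.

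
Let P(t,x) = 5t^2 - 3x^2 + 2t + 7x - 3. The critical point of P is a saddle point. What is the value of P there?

53/60

∂P/∂t = 10t + 2 = 0 and ∂P/∂x = -6x + 7 = 0, so (t, x) = (-1/5, 7/6).
The Hessian has P_{tt} = 10, P_{xx} = -6, P_{tx} = 0, giving D = -60 < 0, so the point is a saddle point.
P(-1/5, 7/6) = 53/60.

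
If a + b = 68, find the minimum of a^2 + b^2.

2312

With a + b = 68, a^2 + b^2 = a^2 + (68 − a)^2.
The derivative 2a − 2(68 − a) = 4a − 136 vanishes at a = 34; second derivative 4 > 0, a minimum.
The minimum is 2·(34)^2 = 2312.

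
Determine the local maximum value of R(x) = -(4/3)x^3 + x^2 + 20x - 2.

401/12

R'(x) = -4x^2 + 2x + 20. Setting R'(x) = 0 gives x ∈ {-2, 5/2}.
Since R''(x) = -8x + 2, we get R''(-2) = 18 > 0 ⇒ local minimum; R''(5/2) = -18 < 0 ⇒ local maximum.
Thus R has its local maximum at x = 5/2, with value 401/12.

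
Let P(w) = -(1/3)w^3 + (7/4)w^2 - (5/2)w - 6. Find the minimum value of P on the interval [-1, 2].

-85/12

Differentiating, P'(w) = -w^2 + (7/2)w - 5/2; whose only zero in [-1, 2] is w = 1.
Candidates: P(-1) = -17/12,  P(1) = -85/12,  P(2) = -20/3.
Hence the absolute minimum is -85/12 at w = 1.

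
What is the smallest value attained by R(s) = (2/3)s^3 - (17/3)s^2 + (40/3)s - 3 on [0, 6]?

Differentiating, R'(s) = 2s^2 - (34/3)s + 40/3; which vanishes at s = 5/3 and s = 4.
Compare values at every candidate in [0, 6]: R(0) = -3,  R(5/3) = 532/81,  R(4) = 7/3,  R(6) = 17.
The minimum over the interval is -3, attained at s = 0.

-3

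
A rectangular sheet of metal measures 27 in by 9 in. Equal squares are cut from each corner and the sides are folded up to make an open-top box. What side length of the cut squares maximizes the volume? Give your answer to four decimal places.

With cut size x, the volume is V(x) = x(27 − 2x)(9 − 2x) for 0 < x < 4.5.
V'(x) = 12x^2 − 144x + 243. Setting V'(x) = 0 gives x ≈ 2.0314 (the root in (0, 4.5)).
V''(x) = 24x − 144 is negative there, so this is the maximum; V ≈ 230.0470.

2.0314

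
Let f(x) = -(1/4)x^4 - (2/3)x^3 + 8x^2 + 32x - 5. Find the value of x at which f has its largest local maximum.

f'(x) = -x^3 - 2x^2 + 16x + 32. Setting f'(x) = 0 gives x ∈ {-4, -2, 4}.
Since f''(x) = -3x^2 - 4x + 16, we get f''(-4) = -16 < 0 ⇒ local maximum; f''(-2) = 12 > 0 ⇒ local minimum; f''(4) = -48 < 0 ⇒ local maximum.
Thus f has its largest local maximum at x = 4, with value 433/3.

4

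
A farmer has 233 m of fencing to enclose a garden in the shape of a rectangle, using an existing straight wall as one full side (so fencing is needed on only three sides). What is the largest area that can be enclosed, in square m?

54289/8

Let the sides perpendicular to the wall have length x and the parallel side y, so 2x + y = 233 and the area is A = xy = x(233 − 2x).
A'(x) = 233 − 4x = 0 gives x = 233/4, and A''(x) = −4 < 0 confirms a maximum.
Then y = 233 − 2·233/4 = 233/2 and A = 54289/8.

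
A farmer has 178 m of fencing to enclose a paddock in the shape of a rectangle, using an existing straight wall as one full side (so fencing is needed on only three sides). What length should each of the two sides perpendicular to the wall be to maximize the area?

89/2

Let the sides perpendicular to the wall have length x and the parallel side y, so 2x + y = 178 and the area is A = xy = x(178 − 2x).
A'(x) = 178 − 4x = 0 gives x = 89/2, and A''(x) = −4 < 0 confirms a maximum.
Then y = 178 − 2·89/2 = 89 and A = 7921/2.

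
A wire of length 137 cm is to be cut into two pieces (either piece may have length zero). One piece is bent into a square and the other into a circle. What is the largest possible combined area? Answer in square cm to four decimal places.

1493.5896

Let x be the length used for the square. Square side x/4; circle radius (137−x)/(2π).
A(x) = (x/4)² + π·((137−x)/(2π))² = x²/16 + (137−x)²/(4π) for 0 ≤ x ≤ 137. A'(x) = x/8 − (137−x)/(2π) = 0 gives x = 4·137/(π+4) ≈ 76.7336.
A'' > 0, so the interior critical point is a minimum; the maximum is at an endpoint. A(0) = 1493.5896 and A(137) = 1173.0625, so the largest area is 1493.5896.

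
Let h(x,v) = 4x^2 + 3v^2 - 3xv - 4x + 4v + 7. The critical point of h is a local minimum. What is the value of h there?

209/39

∂h/∂x = 8x - 3v - 4 = 0 and ∂h/∂v = -3x + 6v + 4 = 0, so (x, v) = (4/13, -20/39).
The Hessian has h_{xx} = 8, h_{vv} = 6, h_{xv} = -3, giving D = 39 > 0 with h_{xx} > 0, so the point is a local minimum.
h(4/13, -20/39) = 209/39.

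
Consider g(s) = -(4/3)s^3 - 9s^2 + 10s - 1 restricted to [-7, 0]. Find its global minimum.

-328/3

Differentiating, g'(s) = -4s^2 - 18s + 10; whose only zero in [-7, 0] is s = -5.
Candidates: g(-7) = -164/3,  g(-5) = -328/3,  g(0) = -1.
Hence the absolute minimum is -328/3 at s = -5.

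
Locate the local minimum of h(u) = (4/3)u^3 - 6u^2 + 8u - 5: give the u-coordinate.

2

h'(u) = 4u^2 - 12u + 8 = 0 at u = 1, 2.
Since h''(u) = 8u - 12, we get h''(1) = -4 < 0 ⇒ local maximum; h''(2) = 4 > 0 ⇒ local minimum.
Thus h has its local minimum at u = 2, with value -7/3.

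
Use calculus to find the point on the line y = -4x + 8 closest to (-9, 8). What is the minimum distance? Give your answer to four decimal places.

8.7313

Minimize D(x)^2 = (x + 9)^2 + (-4x)^2.
d/dx[D^2] = 2(x + 9) + 2·(-4)·(-4x) = 0 ⇒ x = -9/17.
Then y = 172/17 and the distance is √(1296/17) ≈ 8.7313.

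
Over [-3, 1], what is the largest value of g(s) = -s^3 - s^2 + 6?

24

The derivative is -3s^2 - 2s, which vanishes at s = -2/3 and s = 0.
Compare values at every candidate in [-3, 1]: g(-3) = 24,  g(-2/3) = 158/27,  g(0) = 6,  g(1) = 4.
The maximum over the interval is 24, attained at s = -3.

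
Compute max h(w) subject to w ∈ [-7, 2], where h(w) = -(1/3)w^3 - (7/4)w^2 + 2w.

Differentiating, h'(w) = -w^2 - (7/2)w + 2; which vanishes at w = -4 and w = 1/2.
Evaluating at the critical points and endpoints: h(-7) = 175/12, h(-4) = -44/3, h(1/2) = 25/48, h(2) = -17/3.
The maximum over the interval is 175/12, attained at w = -7.

175/12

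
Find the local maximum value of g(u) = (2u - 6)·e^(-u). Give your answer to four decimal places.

0.0366

g'(u) = 2·e^(-u) + (2u - 6)·(-1)·e^(-u) = (-2u + 8)·e^(-u). Since e^(-u) > 0, the only critical point is u = 4.
g''(4) has the same sign as -2 < 0, so this is a local maximum.
g(4) = (2)·e^(-4) ≈ 0.0366.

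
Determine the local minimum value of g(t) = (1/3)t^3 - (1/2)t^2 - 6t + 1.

g'(t) = t^2 - t - 6. Setting g'(t) = 0 gives t ∈ {-2, 3}.
Second-derivative test with g''(t) = 2t - 1: g''(-2) = -5 < 0 ⇒ local maximum; g''(3) = 5 > 0 ⇒ local minimum.
Thus g has its local minimum at t = 3, with value -25/2.

-25/2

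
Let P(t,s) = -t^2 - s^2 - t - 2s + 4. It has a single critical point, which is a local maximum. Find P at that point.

∂P/∂t = -2t - 1 = 0 and ∂P/∂s = -2s - 2 = 0, so (t, s) = (-1/2, -1).
The Hessian has P_{tt} = -2, P_{ss} = -2, P_{ts} = 0, giving D = 4 > 0 with P_{tt} < 0, so the point is a local maximum.
P(-1/2, -1) = 21/4.

21/4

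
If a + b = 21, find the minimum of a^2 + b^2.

441/2

With a + b = 21, a^2 + b^2 = a^2 + (21 − a)^2.
The derivative 2a − 2(21 − a) = 4a − 42 vanishes at a = 21/2; second derivative 4 > 0, a minimum.
The minimum is 2·(21/2)^2 = 441/2.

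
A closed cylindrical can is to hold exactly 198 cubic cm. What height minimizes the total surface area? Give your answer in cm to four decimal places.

With radius r and height h, πr²h = 198 so h = 198/(πr²), and S(r) = 2πr² + 2πrh = 2πr² + 2·198/r.
S'(r) = 4πr − 2·198/r² = 0 ⇒ r³ = 198/(2π), so r ≈ 3.1586 and h = 2r ≈ 6.3172.
S''(r) = 4π + 4·198/r³ > 0, so this is the minimum; S ≈ 188.0578.

6.3172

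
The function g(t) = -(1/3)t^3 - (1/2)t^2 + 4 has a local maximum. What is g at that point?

Critical points: g'(t) = -t^2 - t vanishes at t = -1, 0.
Since g''(t) = -2t - 1, we get g''(-1) = 1 > 0 ⇒ local minimum; g''(0) = -1 < 0 ⇒ local maximum.
The local maximum is g(0) = 4.

4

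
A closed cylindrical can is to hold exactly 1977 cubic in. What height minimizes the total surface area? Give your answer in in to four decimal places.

With radius r and height h, πr²h = 1977 so h = 1977/(πr²), and S(r) = 2πr² + 2πrh = 2πr² + 2·1977/r.
S'(r) = 4πr − 2·1977/r² = 0 ⇒ r³ = 1977/(2π), so r ≈ 6.8016 and h = 2r ≈ 13.6031.
S''(r) = 4π + 4·1977/r³ > 0, so this is the minimum; S ≈ 872.0050.

13.6031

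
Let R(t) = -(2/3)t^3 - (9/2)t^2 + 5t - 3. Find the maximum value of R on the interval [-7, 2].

-41/24

Differentiating, R'(t) = -2t^2 - 9t + 5; which vanishes at t = -5 and t = 1/2.
Candidates: R(-7) = -179/6; R(-5) = -343/6; R(1/2) = -41/24; R(2) = -49/3.
The maximum over the interval is -41/24, attained at t = 1/2.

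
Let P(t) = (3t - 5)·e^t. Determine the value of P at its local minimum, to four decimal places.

-5.8432

By the product rule, P'(t) = (3t - 2)·e^t. Since e^t > 0, the only critical point is t = 2/3.
P''(2/3) has the same sign as 3 > 0, so this is a local minimum.
P(2/3) = (-3)·e^(2/3) ≈ -5.8432.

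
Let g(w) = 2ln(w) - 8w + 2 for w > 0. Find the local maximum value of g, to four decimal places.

-2.7726

g'(w) = 2/w − 8 = 0 gives w = 1/4.
g''(w) = -2/w², which is negative for w > 0, so this is a local maximum.
g(1/4) = 2·ln(1/4) - 2 + 2 ≈ -2.7726.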